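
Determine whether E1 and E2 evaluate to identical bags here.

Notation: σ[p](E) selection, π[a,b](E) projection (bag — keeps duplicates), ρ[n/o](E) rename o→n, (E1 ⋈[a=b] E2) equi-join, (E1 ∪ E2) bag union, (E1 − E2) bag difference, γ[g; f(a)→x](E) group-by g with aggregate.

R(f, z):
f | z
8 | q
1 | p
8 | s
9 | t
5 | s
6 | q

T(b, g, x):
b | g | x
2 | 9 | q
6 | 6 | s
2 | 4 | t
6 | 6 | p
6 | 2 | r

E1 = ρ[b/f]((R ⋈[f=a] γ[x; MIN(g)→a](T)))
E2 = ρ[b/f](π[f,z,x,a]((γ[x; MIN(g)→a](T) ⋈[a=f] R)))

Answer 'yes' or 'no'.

E1 subexpression sizes:
  R → 6
  T → 5
  γ[x; MIN(g)→a](T) → 5
  (R ⋈[f=a] γ[x; MIN(g)→a](T)) → 3
  ρ[b/f]((R ⋈[f=a] γ[x; MIN(g)→a](T))) → 3
E2 subexpression sizes:
  T → 5
  γ[x; MIN(g)→a](T) → 5
  R → 6
  (γ[x; MIN(g)→a](T) ⋈[a=f] R) → 3
  π[f,z,x,a]((γ[x; MIN(g)→a](T) ⋈[a=f] R)) → 3
  ρ[b/f](π[f,z,x,a]((γ[x; MIN(g)→a](T) ⋈[a=f] R))) → 3

E1 and E2 produce the same multiset:
b | z | x | a
6 | q | p | 6
6 | q | s | 6
9 | t | q | 9

yes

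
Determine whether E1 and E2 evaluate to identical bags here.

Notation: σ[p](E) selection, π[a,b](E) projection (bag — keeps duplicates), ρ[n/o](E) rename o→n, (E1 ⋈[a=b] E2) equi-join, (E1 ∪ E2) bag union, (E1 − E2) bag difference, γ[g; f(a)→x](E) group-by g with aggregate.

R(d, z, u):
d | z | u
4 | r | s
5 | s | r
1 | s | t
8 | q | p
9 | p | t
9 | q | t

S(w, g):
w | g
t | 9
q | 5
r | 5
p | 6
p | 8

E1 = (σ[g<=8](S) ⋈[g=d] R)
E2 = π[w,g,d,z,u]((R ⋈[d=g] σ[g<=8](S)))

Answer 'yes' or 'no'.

E1 per-node cardinality:
  S → 5
  σ[g<=8](S) → 4
  R → 6
  (σ[g<=8](S) ⋈[g=d] R) → 3
E2 per-node cardinality:
  R → 6
  S → 5
  σ[g<=8](S) → 4
  (R ⋈[d=g] σ[g<=8](S)) → 3
  π[w,g,d,z,u]((R ⋈[d=g] σ[g<=8](S))) → 3

E1 and E2 produce the same multiset:
w | g | d | z | u
p | 8 | 8 | q | p
q | 5 | 5 | s | r
r | 5 | 5 | s | r

yes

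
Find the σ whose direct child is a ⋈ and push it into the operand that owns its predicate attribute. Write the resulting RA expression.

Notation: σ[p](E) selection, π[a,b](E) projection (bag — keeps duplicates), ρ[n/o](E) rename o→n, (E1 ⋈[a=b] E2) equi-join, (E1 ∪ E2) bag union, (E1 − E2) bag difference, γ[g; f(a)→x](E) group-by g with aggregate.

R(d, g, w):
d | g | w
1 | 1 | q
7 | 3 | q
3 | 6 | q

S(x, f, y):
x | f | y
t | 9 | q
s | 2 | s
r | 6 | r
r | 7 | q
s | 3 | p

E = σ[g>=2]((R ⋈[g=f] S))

σ filters on g, owned by the left side.
E' = (σ[g>=2](R) ⋈[g=f] S)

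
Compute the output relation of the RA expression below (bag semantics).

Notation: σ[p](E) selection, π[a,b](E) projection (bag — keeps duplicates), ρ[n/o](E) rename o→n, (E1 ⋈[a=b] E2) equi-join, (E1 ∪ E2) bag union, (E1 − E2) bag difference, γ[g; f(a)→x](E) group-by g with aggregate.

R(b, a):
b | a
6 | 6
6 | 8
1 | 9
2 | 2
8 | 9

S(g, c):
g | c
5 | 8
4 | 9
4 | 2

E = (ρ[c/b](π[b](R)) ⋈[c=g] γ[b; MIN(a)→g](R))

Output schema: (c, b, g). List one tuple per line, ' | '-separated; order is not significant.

Per-node cardinality:
  R → 5
  π[b](R) → 5
  ρ[c/b](π[b](R)) → 5
  R → 5
  γ[b; MIN(a)→g](R) → 4
  (ρ[c/b](π[b](R)) ⋈[c=g] γ[b; MIN(a)→g](R)) → 3

== RESULT ==
c | b | g
2 | 2 | 2
6 | 6 | 6
6 | 6 | 6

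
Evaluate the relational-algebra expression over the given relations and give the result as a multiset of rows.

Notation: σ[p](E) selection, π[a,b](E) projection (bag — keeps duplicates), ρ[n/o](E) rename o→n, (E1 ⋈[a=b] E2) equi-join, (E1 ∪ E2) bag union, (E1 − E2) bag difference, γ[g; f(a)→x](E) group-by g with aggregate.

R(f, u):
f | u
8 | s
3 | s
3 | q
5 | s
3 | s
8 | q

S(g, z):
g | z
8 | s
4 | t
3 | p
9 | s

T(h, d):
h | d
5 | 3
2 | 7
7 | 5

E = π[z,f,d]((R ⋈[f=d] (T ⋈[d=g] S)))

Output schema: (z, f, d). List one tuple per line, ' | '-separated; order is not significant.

Per-node cardinality:
  R → 6
  T → 3
  S → 4
  (T ⋈[d=g] S) → 1
  (R ⋈[f=d] (T ⋈[d=g] S)) → 3
  π[z,f,d]((R ⋈[f=d] (T ⋈[d=g] S))) → 3

== RESULT ==
z | f | d
p | 3 | 3
p | 3 | 3
p | 3 | 3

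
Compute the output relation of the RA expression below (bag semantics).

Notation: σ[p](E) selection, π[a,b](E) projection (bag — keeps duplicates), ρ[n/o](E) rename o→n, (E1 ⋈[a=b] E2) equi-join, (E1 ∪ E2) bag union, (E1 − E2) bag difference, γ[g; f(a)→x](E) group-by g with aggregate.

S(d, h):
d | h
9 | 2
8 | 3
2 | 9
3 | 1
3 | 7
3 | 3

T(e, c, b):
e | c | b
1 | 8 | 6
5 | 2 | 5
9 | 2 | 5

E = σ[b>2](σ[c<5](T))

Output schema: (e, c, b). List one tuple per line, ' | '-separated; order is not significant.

Row counts bottom-up:
  T → 3
  σ[c<5](T) → 2
  σ[b>2](σ[c<5](T)) → 2

== RESULT ==
e | c | b
5 | 2 | 5
9 | 2 | 5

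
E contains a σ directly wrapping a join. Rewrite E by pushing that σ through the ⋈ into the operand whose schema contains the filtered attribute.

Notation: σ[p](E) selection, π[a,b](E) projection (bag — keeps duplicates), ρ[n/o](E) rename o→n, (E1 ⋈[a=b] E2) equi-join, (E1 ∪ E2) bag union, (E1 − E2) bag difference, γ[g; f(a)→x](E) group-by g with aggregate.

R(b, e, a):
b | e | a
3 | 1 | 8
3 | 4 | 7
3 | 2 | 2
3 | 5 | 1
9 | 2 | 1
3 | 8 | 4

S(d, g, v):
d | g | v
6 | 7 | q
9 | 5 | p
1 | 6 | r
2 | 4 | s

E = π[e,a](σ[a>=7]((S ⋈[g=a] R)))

σ filters on a, owned by the right side.
E' = π[e,a]((S ⋈[g=a] σ[a>=7](R)))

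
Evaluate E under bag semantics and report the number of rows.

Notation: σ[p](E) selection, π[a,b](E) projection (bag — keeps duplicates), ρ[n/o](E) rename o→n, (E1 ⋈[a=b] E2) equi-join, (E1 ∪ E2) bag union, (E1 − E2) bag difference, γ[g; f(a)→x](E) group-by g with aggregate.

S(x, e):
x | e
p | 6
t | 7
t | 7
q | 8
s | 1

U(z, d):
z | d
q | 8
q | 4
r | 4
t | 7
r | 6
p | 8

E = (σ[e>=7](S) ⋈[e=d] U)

Row counts bottom-up:
  S → 5
  σ[e>=7](S) → 3
  U → 6
  (σ[e>=7](S) ⋈[e=d] U) → 4

|E| = 4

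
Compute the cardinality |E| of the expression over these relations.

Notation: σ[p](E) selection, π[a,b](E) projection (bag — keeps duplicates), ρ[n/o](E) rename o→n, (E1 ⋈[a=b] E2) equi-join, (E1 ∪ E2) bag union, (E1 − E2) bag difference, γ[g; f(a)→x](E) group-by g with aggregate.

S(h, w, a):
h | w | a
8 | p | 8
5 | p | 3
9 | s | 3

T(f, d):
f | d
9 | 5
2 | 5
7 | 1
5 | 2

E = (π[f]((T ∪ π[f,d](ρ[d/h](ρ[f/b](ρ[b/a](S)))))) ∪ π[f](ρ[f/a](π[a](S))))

Per-node cardinality:
  T → 4
  S → 3
  ρ[b/a](S) → 3
  ρ[f/b](ρ[b/a](S)) → 3
  ρ[d/h](ρ[f/b](ρ[b/a](S))) → 3
  π[f,d](ρ[d/h](ρ[f/b](ρ[b/a](S)))) → 3
  (T ∪ π[f,d](ρ[d/h](ρ[f/b](ρ[b/a](S))))) → 7
  π[f]((T ∪ π[f,d](ρ[d/h](ρ[f/b](ρ[b/a](S)))))) → 7
  S → 3
  π[a](S) → 3
  ρ[f/a](π[a](S)) → 3
  π[f](ρ[f/a](π[a](S))) → 3
  (π[f]((T ∪ π[f,d](ρ[d/h](ρ[f/b](ρ[b/a](S)))))) ∪ π[f](ρ[f/a](π[a](S)))) → 10

|E| = 10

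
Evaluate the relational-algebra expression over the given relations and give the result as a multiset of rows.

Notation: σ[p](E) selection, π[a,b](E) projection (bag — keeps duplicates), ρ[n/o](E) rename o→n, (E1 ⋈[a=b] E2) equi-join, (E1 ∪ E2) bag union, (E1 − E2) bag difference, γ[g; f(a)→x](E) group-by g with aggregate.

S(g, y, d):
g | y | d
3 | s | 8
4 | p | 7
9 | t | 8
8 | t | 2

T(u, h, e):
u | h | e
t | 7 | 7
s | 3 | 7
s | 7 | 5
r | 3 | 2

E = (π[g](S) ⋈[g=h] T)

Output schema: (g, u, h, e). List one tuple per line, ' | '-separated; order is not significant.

Stepwise |·|:
  S → 4
  π[g](S) → 4
  T → 4
  (π[g](S) ⋈[g=h] T) → 2

== RESULT ==
g | u | h | e
3 | r | 3 | 2
3 | s | 3 | 7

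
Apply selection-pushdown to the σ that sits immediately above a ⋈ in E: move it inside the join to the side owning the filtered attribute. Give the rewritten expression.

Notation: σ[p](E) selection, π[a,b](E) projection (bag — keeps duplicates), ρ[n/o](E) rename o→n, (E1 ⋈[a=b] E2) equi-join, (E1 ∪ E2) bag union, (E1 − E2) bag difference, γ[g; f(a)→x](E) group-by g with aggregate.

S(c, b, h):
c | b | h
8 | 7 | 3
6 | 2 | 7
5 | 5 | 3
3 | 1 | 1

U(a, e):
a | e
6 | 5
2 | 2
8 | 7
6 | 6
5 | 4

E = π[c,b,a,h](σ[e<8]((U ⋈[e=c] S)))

σ filters on e, owned by the left side.
E' = π[c,b,a,h]((σ[e<8](U) ⋈[e=c] S))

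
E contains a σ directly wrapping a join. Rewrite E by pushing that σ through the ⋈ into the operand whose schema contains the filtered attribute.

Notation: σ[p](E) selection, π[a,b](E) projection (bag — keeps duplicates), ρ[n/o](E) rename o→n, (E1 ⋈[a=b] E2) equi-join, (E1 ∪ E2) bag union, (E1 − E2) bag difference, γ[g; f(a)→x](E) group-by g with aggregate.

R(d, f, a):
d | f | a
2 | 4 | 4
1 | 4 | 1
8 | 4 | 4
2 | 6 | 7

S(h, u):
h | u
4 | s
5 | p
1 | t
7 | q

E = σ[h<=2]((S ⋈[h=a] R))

σ filters on h, owned by the left side.
E' = (σ[h<=2](S) ⋈[h=a] R)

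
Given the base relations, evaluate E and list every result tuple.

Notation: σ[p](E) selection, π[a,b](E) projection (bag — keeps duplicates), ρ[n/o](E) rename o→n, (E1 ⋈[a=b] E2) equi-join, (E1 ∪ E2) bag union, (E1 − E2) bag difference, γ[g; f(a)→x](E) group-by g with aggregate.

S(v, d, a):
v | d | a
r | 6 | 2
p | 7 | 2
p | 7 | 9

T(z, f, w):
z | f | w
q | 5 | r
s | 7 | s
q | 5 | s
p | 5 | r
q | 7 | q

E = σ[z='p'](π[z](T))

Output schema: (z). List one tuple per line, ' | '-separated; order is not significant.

Subexpression sizes:
  T → 5
  π[z](T) → 5
  σ[z='p'](π[z](T)) → 1

== RESULT ==
z
p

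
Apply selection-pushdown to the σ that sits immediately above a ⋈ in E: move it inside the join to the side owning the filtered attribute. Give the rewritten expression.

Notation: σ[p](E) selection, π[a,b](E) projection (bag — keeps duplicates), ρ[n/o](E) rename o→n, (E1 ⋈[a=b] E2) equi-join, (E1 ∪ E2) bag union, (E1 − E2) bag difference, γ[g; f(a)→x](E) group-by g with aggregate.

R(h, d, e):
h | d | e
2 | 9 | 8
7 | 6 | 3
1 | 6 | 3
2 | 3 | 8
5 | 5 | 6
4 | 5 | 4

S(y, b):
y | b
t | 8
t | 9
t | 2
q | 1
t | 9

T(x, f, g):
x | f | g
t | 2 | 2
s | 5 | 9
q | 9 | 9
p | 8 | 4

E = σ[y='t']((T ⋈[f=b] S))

σ filters on y, owned by the right side.
E' = (T ⋈[f=b] σ[y='t'](S))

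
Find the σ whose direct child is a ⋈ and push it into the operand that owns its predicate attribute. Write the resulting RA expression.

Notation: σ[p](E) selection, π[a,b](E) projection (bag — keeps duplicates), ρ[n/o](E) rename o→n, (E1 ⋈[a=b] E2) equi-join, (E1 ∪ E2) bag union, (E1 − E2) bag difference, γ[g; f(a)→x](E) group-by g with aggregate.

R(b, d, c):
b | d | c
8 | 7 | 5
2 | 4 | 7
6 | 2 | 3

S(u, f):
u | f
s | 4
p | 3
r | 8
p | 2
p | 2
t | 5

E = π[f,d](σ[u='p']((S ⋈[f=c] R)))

σ filters on u, owned by the left side.
E' = π[f,d]((σ[u='p'](S) ⋈[f=c] R))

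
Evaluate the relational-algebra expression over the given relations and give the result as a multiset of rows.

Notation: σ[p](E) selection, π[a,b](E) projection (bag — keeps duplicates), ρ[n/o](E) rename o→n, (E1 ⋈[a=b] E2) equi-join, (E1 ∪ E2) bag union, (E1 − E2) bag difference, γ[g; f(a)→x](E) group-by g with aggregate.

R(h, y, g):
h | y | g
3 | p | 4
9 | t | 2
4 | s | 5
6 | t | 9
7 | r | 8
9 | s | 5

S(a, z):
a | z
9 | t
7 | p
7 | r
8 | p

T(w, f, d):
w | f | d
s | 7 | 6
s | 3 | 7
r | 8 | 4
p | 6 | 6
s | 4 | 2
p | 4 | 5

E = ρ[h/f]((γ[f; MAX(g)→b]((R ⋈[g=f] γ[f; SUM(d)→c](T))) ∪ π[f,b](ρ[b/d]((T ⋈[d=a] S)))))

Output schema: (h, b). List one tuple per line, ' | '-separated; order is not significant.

Row counts bottom-up:
  R → 6
  T → 6
  γ[f; SUM(d)→c](T) → 5
  (R ⋈[g=f] γ[f; SUM(d)→c](T)) → 2
  γ[f; MAX(g)→b]((R ⋈[g=f] γ[f; SUM(d)→c](T))) → 2
  T → 6
  S → 4
  (T ⋈[d=a] S) → 2
  ρ[b/d]((T ⋈[d=a] S)) → 2
  π[f,b](ρ[b/d]((T ⋈[d=a] S))) → 2
  (γ[f; MAX(g)→b]((R ⋈[g=f] γ[f; SUM(d)→c](T))) ∪ π[f,b](ρ[b/d]((T ⋈[d=a] S)))) → 4
  ρ[h/f]((γ[f; MAX(g)→b]((R ⋈[g=f] γ[f; SUM(d)→c](T))) ∪ π[f,b](ρ[b/d]((T ⋈[d=a] S))))) → 4

== RESULT ==
h | b
3 | 7
3 | 7
4 | 4
8 | 8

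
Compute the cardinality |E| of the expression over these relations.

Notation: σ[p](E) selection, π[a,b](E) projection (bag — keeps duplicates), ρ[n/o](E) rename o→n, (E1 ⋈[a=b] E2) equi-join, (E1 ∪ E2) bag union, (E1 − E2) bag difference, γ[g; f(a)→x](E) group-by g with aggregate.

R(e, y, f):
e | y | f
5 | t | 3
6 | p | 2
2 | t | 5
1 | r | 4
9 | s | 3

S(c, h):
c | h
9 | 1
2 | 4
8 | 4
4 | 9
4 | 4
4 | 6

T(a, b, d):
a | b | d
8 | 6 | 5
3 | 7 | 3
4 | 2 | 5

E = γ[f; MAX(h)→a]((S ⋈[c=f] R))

Stepwise |·|:
  S → 6
  R → 5
  (S ⋈[c=f] R) → 4
  γ[f; MAX(h)→a]((S ⋈[c=f] R)) → 2

|E| = 2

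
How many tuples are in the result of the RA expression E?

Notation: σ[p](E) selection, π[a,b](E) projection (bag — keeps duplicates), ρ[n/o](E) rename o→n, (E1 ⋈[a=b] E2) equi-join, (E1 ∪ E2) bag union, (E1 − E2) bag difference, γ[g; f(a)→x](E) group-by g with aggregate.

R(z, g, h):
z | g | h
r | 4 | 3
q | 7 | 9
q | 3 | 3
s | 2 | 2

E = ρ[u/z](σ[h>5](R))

Subexpression sizes:
  R → 4
  σ[h>5](R) → 1
  ρ[u/z](σ[h>5](R)) → 1

|E| = 1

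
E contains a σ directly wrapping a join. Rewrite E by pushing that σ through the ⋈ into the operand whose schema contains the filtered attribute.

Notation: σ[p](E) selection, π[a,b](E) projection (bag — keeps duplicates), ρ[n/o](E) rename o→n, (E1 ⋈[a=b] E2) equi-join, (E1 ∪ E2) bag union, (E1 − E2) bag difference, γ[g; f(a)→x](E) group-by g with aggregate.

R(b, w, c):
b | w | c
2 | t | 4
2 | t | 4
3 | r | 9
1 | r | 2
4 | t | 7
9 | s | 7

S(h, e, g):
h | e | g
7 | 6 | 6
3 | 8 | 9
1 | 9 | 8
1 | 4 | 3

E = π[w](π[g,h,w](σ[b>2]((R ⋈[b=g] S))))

σ filters on b, owned by the left side.
E' = π[w](π[g,h,w]((σ[b>2](R) ⋈[b=g] S)))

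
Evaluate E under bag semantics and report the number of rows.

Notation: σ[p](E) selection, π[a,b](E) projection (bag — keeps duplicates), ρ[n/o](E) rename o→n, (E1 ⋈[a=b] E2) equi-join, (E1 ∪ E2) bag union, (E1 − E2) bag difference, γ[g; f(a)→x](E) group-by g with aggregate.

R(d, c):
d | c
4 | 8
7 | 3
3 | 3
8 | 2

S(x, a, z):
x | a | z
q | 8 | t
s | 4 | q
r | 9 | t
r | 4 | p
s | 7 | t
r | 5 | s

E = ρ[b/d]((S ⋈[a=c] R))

Per-node cardinality:
  S → 6
  R → 4
  (S ⋈[a=c] R) → 1
  ρ[b/d]((S ⋈[a=c] R)) → 1

|E| = 1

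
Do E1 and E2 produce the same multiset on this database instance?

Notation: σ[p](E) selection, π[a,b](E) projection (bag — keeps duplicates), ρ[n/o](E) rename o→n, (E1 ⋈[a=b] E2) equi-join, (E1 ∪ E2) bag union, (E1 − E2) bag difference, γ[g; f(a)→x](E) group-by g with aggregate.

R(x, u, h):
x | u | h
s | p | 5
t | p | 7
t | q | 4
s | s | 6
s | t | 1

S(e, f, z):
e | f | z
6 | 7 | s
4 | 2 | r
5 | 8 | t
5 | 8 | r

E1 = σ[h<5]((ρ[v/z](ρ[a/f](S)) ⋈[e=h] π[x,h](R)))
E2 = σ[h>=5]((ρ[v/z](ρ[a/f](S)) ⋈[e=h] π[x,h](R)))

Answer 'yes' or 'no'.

E1 subexpression sizes:
  S → 4
  ρ[a/f](S) → 4
  ρ[v/z](ρ[a/f](S)) → 4
  R → 5
  π[x,h](R) → 5
  (ρ[v/z](ρ[a/f](S)) ⋈[e=h] π[x,h](R)) → 4
  σ[h<5]((ρ[v/z](ρ[a/f](S)) ⋈[e=h] π[x,h](R))) → 1
E2 subexpression sizes:
  S → 4
  ρ[a/f](S) → 4
  ρ[v/z](ρ[a/f](S)) → 4
  R → 5
  π[x,h](R) → 5
  (ρ[v/z](ρ[a/f](S)) ⋈[e=h] π[x,h](R)) → 4
  σ[h>=5]((ρ[v/z](ρ[a/f](S)) ⋈[e=h] π[x,h](R))) → 3

E1 result:
e | a | v | x | h
4 | 2 | r | t | 4
E2 result:
e | a | v | x | h
5 | 8 | r | s | 5
5 | 8 | t | s | 5
6 | 7 | s | s | 6
Witness: (5, 8, 't', 's', 5) appears 0× in E1 but 1× in E2.

no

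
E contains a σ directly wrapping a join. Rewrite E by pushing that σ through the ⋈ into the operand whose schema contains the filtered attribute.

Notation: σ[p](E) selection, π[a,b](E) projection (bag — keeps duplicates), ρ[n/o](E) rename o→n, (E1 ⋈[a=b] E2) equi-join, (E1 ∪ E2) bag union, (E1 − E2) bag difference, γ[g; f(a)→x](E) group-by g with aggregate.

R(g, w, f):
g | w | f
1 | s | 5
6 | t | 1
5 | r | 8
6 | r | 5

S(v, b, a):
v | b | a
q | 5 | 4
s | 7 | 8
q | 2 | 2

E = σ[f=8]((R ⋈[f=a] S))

σ filters on f, owned by the left side.
E' = (σ[f=8](R) ⋈[f=a] S)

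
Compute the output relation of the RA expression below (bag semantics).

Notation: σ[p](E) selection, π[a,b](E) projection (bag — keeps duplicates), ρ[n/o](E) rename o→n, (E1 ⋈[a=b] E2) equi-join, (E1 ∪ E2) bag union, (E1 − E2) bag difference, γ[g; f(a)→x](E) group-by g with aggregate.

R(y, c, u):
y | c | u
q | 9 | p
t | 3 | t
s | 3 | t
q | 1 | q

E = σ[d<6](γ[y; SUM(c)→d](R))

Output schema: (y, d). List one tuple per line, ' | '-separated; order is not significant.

Row counts bottom-up:
  R → 4
  γ[y; SUM(c)→d](R) → 3
  σ[d<6](γ[y; SUM(c)→d](R)) → 2

== RESULT ==
y | d
s | 3
t | 3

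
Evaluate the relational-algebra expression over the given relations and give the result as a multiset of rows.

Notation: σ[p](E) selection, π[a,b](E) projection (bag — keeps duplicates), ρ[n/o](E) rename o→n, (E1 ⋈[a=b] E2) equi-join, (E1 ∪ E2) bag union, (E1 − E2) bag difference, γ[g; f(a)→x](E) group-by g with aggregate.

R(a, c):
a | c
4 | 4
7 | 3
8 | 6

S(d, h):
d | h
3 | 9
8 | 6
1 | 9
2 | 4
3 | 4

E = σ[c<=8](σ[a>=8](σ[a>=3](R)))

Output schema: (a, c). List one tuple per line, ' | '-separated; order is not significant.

Row counts bottom-up:
  R → 3
  σ[a>=3](R) → 3
  σ[a>=8](σ[a>=3](R)) → 1
  σ[c<=8](σ[a>=8](σ[a>=3](R))) → 1

== RESULT ==
a | c
8 | 6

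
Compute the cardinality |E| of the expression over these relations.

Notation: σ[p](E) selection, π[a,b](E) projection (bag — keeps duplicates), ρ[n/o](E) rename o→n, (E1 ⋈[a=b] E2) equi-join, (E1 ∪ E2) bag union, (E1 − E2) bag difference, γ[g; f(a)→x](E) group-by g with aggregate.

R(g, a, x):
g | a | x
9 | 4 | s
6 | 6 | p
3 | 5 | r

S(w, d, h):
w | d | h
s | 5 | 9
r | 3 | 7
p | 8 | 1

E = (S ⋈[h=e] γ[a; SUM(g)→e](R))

Subexpression sizes:
  S → 3
  R → 3
  γ[a; SUM(g)→e](R) → 3
  (S ⋈[h=e] γ[a; SUM(g)→e](R)) → 1

|E| = 1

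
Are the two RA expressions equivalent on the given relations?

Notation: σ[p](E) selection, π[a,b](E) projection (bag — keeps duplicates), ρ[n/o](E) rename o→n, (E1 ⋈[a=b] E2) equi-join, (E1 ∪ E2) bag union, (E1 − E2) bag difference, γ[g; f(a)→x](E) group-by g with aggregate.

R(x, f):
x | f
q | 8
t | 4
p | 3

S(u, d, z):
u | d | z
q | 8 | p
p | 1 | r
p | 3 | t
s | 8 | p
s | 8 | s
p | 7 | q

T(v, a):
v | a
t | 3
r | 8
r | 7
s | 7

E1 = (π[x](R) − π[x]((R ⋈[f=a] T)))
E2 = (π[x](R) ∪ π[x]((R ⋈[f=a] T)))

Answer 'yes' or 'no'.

E1 stepwise |·|:
  R → 3
  π[x](R) → 3
  R → 3
  T → 4
  (R ⋈[f=a] T) → 2
  π[x]((R ⋈[f=a] T)) → 2
  (π[x](R) − π[x]((R ⋈[f=a] T))) → 1
E2 stepwise |·|:
  R → 3
  π[x](R) → 3
  R → 3
  T → 4
  (R ⋈[f=a] T) → 2
  π[x]((R ⋈[f=a] T)) → 2
  (π[x](R) ∪ π[x]((R ⋈[f=a] T))) → 5

E1 result:
x
t
E2 result:
x
p
p
q
q
t
Witness: ('p',) appears 0× in E1 but 2× in E2.

no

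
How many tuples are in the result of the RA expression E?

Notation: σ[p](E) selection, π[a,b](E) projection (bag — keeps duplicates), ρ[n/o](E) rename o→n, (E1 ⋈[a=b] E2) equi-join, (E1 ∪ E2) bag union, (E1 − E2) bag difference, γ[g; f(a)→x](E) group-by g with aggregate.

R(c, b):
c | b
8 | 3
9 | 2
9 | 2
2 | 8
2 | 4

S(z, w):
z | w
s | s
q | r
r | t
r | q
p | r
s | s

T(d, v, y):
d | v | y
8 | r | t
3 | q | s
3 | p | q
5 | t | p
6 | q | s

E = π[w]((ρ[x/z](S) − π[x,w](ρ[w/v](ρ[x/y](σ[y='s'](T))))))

Subexpression sizes:
  S → 6
  ρ[x/z](S) → 6
  T → 5
  σ[y='s'](T) → 2
  ρ[x/y](σ[y='s'](T)) → 2
  ρ[w/v](ρ[x/y](σ[y='s'](T))) → 2
  π[x,w](ρ[w/v](ρ[x/y](σ[y='s'](T)))) → 2
  (ρ[x/z](S) − π[x,w](ρ[w/v](ρ[x/y](σ[y='s'](T))))) → 6
  π[w]((ρ[x/z](S) − π[x,w](ρ[w/v](ρ[x/y](σ[y='s'](T)))))) → 6

|E| = 6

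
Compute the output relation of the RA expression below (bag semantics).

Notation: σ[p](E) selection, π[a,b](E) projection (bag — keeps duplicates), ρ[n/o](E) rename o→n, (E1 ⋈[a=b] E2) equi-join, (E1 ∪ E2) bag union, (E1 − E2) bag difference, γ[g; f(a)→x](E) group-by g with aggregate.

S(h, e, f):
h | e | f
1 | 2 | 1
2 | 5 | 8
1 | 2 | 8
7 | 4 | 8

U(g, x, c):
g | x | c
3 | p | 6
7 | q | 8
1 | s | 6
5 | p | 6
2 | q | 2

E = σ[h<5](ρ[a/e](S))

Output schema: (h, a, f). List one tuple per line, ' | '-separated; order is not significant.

Row counts bottom-up:
  S → 4
  ρ[a/e](S) → 4
  σ[h<5](ρ[a/e](S)) → 3

== RESULT ==
h | a | f
1 | 2 | 1
1 | 2 | 8
2 | 5 | 8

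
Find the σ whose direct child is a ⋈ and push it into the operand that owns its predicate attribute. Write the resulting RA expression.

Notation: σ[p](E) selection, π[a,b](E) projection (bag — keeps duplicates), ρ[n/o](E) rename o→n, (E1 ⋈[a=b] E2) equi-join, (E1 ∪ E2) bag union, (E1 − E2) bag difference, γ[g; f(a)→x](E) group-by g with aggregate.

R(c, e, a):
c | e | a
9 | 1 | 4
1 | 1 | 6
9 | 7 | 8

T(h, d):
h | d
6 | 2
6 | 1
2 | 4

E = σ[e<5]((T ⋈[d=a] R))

σ filters on e, owned by the right side.
E' = (T ⋈[d=a] σ[e<5](R))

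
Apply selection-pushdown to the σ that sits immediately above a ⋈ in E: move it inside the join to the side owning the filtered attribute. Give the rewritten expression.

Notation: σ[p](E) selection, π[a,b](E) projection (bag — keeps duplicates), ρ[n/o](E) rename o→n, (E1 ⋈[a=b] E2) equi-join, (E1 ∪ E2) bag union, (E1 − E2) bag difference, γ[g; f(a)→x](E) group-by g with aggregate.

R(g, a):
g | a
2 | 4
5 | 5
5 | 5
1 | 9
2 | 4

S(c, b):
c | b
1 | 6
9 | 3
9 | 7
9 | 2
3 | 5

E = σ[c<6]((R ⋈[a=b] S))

σ filters on c, owned by the right side.
E' = (R ⋈[a=b] σ[c<6](S))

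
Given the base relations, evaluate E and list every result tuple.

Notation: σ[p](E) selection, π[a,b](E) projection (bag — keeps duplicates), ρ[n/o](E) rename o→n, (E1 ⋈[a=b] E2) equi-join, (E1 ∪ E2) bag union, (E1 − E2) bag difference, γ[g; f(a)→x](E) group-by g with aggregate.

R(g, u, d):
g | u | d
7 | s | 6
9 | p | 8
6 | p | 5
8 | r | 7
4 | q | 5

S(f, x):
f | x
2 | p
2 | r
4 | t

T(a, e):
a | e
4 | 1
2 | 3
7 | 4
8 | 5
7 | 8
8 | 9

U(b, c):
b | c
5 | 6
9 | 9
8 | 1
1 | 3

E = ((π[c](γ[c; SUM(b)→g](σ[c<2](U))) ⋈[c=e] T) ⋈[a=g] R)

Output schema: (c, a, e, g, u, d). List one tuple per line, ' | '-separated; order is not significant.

Stepwise |·|:
  U → 4
  σ[c<2](U) → 1
  γ[c; SUM(b)→g](σ[c<2](U)) → 1
  π[c](γ[c; SUM(b)→g](σ[c<2](U))) → 1
  T → 6
  (π[c](γ[c; SUM(b)→g](σ[c<2](U))) ⋈[c=e] T) → 1
  R → 5
  ((π[c](γ[c; SUM(b)→g](σ[c<2](U))) ⋈[c=e] T) ⋈[a=g] R) → 1

== RESULT ==
c | a | e | g | u | d
1 | 4 | 1 | 4 | q | 5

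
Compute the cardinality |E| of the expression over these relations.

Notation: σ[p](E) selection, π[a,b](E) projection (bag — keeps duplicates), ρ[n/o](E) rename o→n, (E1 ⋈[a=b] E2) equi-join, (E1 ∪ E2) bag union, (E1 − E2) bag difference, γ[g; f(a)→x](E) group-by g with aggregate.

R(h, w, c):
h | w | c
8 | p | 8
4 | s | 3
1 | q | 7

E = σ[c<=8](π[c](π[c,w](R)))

Per-node cardinality:
  R → 3
  π[c,w](R) → 3
  π[c](π[c,w](R)) → 3
  σ[c<=8](π[c](π[c,w](R))) → 3

|E| = 3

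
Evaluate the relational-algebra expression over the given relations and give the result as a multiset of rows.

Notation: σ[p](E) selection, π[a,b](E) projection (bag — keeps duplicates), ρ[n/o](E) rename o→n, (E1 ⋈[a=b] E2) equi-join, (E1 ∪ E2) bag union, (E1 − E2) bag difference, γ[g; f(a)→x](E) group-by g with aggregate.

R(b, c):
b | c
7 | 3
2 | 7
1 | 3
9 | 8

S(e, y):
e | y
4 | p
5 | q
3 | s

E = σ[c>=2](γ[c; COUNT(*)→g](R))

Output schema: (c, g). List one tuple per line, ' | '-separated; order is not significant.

Per-node cardinality:
  R → 4
  γ[c; COUNT(*)→g](R) → 3
  σ[c>=2](γ[c; COUNT(*)→g](R)) → 3

== RESULT ==
c | g
3 | 2
7 | 1
8 | 1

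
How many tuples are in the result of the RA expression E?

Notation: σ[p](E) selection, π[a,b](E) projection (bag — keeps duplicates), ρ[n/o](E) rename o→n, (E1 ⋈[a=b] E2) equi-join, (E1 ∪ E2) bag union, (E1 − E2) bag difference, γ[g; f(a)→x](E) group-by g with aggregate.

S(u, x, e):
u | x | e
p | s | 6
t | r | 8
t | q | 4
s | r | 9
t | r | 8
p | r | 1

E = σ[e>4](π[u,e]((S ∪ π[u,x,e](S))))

Subexpression sizes:
  S → 6
  S → 6
  π[u,x,e](S) → 6
  (S ∪ π[u,x,e](S)) → 12
  π[u,e]((S ∪ π[u,x,e](S))) → 12
  σ[e>4](π[u,e]((S ∪ π[u,x,e](S)))) → 8

|E| = 8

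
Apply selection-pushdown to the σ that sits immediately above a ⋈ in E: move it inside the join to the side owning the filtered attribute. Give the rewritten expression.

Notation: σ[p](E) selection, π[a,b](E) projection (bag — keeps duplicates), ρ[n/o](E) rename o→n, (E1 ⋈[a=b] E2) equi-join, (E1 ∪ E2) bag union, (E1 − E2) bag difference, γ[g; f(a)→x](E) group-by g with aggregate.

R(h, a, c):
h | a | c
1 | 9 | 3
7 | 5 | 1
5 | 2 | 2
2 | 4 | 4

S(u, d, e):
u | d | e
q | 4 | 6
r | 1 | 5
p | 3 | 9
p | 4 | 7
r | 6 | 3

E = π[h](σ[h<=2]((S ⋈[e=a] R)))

σ filters on h, owned by the right side.
E' = π[h]((S ⋈[e=a] σ[h<=2](R)))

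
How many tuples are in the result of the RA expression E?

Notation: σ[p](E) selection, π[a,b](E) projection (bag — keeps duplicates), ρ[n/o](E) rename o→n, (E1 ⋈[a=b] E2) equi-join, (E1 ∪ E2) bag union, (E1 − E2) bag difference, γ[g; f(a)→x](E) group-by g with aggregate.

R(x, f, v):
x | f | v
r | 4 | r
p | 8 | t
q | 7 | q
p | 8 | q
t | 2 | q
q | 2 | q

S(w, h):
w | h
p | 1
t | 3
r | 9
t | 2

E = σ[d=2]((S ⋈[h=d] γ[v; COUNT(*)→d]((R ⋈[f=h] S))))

Stepwise |·|:
  S → 4
  R → 6
  S → 4
  (R ⋈[f=h] S) → 2
  γ[v; COUNT(*)→d]((R ⋈[f=h] S)) → 1
  (S ⋈[h=d] γ[v; COUNT(*)→d]((R ⋈[f=h] S))) → 1
  σ[d=2]((S ⋈[h=d] γ[v; COUNT(*)→d]((R ⋈[f=h] S)))) → 1

|E| = 1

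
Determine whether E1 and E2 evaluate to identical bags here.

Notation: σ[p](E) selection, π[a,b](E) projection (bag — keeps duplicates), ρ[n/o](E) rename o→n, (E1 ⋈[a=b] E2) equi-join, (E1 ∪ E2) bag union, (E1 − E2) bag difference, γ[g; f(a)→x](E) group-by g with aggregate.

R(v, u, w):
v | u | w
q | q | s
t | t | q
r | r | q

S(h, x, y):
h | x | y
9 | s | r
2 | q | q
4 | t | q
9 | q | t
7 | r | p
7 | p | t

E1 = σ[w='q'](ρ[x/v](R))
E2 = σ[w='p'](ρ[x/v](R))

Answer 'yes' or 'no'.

E1 stepwise |·|:
  R → 3
  ρ[x/v](R) → 3
  σ[w='q'](ρ[x/v](R)) → 2
E2 stepwise |·|:
  R → 3
  ρ[x/v](R) → 3
  σ[w='p'](ρ[x/v](R)) → 0

E1 result:
x | u | w
r | r | q
t | t | q
E2 result:
x | u | w
(0 rows)
Witness: ('r', 'r', 'q') appears 1× in E1 but 0× in E2.

no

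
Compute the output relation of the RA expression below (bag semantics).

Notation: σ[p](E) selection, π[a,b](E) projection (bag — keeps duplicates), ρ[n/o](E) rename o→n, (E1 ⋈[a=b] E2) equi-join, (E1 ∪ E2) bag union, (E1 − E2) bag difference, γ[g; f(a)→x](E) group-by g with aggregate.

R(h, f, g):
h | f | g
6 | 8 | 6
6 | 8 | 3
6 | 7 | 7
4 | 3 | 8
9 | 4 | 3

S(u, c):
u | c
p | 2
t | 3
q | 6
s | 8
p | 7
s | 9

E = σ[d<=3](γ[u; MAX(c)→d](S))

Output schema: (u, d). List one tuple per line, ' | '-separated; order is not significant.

Per-node cardinality:
  S → 6
  γ[u; MAX(c)→d](S) → 4
  σ[d<=3](γ[u; MAX(c)→d](S)) → 1

== RESULT ==
u | d
t | 3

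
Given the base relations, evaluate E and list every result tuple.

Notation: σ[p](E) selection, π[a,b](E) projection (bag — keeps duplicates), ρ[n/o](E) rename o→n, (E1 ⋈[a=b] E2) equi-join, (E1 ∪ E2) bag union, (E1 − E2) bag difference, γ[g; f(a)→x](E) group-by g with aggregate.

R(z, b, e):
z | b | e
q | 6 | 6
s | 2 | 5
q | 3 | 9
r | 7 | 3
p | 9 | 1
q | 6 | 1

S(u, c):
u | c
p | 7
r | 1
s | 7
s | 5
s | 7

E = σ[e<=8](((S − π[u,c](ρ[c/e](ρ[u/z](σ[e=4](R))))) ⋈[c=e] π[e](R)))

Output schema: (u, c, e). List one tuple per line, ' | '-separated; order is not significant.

Row counts bottom-up:
  S → 5
  R → 6
  σ[e=4](R) → 0
  ρ[u/z](σ[e=4](R)) → 0
  ρ[c/e](ρ[u/z](σ[e=4](R))) → 0
  π[u,c](ρ[c/e](ρ[u/z](σ[e=4](R)))) → 0
  (S − π[u,c](ρ[c/e](ρ[u/z](σ[e=4](R))))) → 5
  R → 6
  π[e](R) → 6
  ((S − π[u,c](ρ[c/e](ρ[u/z](σ[e=4](R))))) ⋈[c=e] π[e](R)) → 3
  σ[e<=8](((S − π[u,c](ρ[c/e](ρ[u/z](σ[e=4](R))))) ⋈[c=e] π[e](R))) → 3

== RESULT ==
u | c | e
r | 1 | 1
r | 1 | 1
s | 5 | 5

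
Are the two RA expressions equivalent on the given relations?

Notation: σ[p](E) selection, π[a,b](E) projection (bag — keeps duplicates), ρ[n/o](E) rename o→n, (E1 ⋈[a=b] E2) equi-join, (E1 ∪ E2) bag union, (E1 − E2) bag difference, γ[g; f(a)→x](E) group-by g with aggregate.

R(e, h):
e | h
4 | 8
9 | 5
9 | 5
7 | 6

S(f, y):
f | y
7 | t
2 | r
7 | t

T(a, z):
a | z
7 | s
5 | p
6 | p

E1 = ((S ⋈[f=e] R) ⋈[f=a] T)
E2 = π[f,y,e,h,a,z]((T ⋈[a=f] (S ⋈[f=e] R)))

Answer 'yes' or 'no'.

E1 row counts bottom-up:
  S → 3
  R → 4
  (S ⋈[f=e] R) → 2
  T → 3
  ((S ⋈[f=e] R) ⋈[f=a] T) → 2
E2 row counts bottom-up:
  T → 3
  S → 3
  R → 4
  (S ⋈[f=e] R) → 2
  (T ⋈[a=f] (S ⋈[f=e] R)) → 2
  π[f,y,e,h,a,z]((T ⋈[a=f] (S ⋈[f=e] R))) → 2

E1 and E2 produce the same multiset:
f | y | e | h | a | z
7 | t | 7 | 6 | 7 | s
7 | t | 7 | 6 | 7 | s

yes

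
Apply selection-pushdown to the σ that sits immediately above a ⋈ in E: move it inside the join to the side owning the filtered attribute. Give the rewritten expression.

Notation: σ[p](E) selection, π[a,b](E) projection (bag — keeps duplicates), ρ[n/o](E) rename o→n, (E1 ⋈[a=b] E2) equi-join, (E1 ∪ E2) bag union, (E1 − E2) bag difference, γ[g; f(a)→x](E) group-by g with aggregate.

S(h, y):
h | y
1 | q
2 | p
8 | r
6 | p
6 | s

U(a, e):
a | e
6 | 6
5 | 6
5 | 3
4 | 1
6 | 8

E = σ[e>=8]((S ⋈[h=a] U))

σ filters on e, owned by the right side.
E' = (S ⋈[h=a] σ[e>=8](U))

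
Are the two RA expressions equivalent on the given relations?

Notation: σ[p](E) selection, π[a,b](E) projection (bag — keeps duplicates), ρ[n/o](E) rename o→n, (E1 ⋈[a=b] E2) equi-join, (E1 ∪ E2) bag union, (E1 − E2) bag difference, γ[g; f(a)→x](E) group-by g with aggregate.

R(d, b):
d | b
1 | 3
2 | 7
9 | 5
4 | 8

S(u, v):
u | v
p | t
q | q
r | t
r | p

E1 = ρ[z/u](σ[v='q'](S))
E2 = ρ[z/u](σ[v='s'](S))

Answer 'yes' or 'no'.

E1 row counts bottom-up:
  S → 4
  σ[v='q'](S) → 1
  ρ[z/u](σ[v='q'](S)) → 1
E2 row counts bottom-up:
  S → 4
  σ[v='s'](S) → 0
  ρ[z/u](σ[v='s'](S)) → 0

E1 result:
z | v
q | q
E2 result:
z | v
(0 rows)
Witness: ('q', 'q') appears 1× in E1 but 0× in E2.

no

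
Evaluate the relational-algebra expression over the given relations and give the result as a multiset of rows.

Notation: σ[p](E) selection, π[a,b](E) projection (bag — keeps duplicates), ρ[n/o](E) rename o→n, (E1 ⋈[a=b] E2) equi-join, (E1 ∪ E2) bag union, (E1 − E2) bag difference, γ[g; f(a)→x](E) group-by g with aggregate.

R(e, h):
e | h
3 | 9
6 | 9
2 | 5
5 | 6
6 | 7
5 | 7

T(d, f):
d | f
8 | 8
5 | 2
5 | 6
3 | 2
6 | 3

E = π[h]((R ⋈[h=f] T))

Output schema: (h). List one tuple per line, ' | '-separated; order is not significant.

Subexpression sizes:
  R → 6
  T → 5
  (R ⋈[h=f] T) → 1
  π[h]((R ⋈[h=f] T)) → 1

== RESULT ==
h
6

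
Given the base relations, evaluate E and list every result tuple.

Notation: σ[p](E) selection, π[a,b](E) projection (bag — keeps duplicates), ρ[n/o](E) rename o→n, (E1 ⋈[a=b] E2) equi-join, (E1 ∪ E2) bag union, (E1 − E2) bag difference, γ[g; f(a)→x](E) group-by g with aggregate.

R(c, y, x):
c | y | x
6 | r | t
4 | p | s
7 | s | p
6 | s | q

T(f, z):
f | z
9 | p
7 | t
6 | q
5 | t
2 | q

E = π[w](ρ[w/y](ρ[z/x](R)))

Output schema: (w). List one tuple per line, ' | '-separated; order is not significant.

Stepwise |·|:
  R → 4
  ρ[z/x](R) → 4
  ρ[w/y](ρ[z/x](R)) → 4
  π[w](ρ[w/y](ρ[z/x](R))) → 4

== RESULT ==
w
p
r
s
s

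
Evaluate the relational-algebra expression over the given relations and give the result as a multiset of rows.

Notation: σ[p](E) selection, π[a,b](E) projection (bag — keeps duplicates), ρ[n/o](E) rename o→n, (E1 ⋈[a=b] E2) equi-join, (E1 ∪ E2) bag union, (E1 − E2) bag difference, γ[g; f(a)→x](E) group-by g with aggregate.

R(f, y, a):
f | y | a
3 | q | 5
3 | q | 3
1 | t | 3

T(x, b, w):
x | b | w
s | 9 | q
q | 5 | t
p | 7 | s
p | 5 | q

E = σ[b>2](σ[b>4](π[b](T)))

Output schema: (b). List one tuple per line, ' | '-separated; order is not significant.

Per-node cardinality:
  T → 4
  π[b](T) → 4
  σ[b>4](π[b](T)) → 4
  σ[b>2](σ[b>4](π[b](T))) → 4

== RESULT ==
b
5
5
7
9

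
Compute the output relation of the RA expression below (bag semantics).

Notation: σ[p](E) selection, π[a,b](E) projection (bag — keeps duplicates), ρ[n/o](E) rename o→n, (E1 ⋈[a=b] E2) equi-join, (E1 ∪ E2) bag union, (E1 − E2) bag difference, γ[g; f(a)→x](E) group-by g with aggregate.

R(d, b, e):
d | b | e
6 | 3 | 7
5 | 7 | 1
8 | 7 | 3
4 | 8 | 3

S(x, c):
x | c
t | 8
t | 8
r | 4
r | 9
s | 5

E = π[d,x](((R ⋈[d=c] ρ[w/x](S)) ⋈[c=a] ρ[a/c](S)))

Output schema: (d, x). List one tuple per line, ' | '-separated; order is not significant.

Stepwise |·|:
  R → 4
  S → 5
  ρ[w/x](S) → 5
  (R ⋈[d=c] ρ[w/x](S)) → 4
  S → 5
  ρ[a/c](S) → 5
  ((R ⋈[d=c] ρ[w/x](S)) ⋈[c=a] ρ[a/c](S)) → 6
  π[d,x](((R ⋈[d=c] ρ[w/x](S)) ⋈[c=a] ρ[a/c](S))) → 6

== RESULT ==
d | x
4 | r
5 | s
8 | t
8 | t
8 | t
8 | t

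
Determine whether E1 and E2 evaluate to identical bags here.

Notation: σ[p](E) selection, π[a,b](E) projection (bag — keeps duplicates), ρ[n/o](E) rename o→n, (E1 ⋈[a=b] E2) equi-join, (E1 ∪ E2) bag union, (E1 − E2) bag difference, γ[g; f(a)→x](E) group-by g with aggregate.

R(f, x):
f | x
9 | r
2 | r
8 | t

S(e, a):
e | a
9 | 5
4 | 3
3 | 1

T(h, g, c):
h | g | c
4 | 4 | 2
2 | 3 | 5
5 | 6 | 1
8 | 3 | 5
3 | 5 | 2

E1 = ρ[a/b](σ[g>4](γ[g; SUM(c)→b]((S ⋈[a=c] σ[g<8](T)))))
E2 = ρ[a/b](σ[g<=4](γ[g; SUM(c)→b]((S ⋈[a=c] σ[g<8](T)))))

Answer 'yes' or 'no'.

E1 subexpression sizes:
  S → 3
  T → 5
  σ[g<8](T) → 5
  (S ⋈[a=c] σ[g<8](T)) → 3
  γ[g; SUM(c)→b]((S ⋈[a=c] σ[g<8](T))) → 2
  σ[g>4](γ[g; SUM(c)→b]((S ⋈[a=c] σ[g<8](T)))) → 1
  ρ[a/b](σ[g>4](γ[g; SUM(c)→b]((S ⋈[a=c] σ[g<8](T))))) → 1
E2 subexpression sizes:
  S → 3
  T → 5
  σ[g<8](T) → 5
  (S ⋈[a=c] σ[g<8](T)) → 3
  γ[g; SUM(c)→b]((S ⋈[a=c] σ[g<8](T))) → 2
  σ[g<=4](γ[g; SUM(c)→b]((S ⋈[a=c] σ[g<8](T)))) → 1
  ρ[a/b](σ[g<=4](γ[g; SUM(c)→b]((S ⋈[a=c] σ[g<8](T))))) → 1

E1 result:
g | a
6 | 1
E2 result:
g | a
3 | 10
Witness: (6, 1) appears 1× in E1 but 0× in E2.

no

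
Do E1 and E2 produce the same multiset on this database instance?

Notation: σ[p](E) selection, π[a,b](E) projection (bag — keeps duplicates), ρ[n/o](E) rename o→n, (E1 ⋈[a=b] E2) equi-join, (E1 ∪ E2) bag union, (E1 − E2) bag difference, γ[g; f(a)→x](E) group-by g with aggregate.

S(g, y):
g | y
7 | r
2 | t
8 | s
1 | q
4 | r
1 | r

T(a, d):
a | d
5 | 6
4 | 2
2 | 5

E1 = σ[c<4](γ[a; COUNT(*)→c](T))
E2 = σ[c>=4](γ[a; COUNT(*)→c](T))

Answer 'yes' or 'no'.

E1 stepwise |·|:
  T → 3
  γ[a; COUNT(*)→c](T) → 3
  σ[c<4](γ[a; COUNT(*)→c](T)) → 3
E2 stepwise |·|:
  T → 3
  γ[a; COUNT(*)→c](T) → 3
  σ[c>=4](γ[a; COUNT(*)→c](T)) → 0

E1 result:
a | c
2 | 1
4 | 1
5 | 1
E2 result:
a | c
(0 rows)
Witness: (5, 1) appears 1× in E1 but 0× in E2.

no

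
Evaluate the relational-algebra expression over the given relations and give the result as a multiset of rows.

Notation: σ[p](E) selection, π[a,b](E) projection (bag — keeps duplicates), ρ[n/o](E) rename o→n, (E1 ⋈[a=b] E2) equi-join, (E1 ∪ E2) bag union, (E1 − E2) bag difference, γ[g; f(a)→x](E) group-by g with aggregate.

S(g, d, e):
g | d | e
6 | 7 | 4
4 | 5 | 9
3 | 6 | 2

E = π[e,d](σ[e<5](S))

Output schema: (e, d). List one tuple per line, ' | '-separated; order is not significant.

Row counts bottom-up:
  S → 3
  σ[e<5](S) → 2
  π[e,d](σ[e<5](S)) → 2

== RESULT ==
e | d
2 | 6
4 | 7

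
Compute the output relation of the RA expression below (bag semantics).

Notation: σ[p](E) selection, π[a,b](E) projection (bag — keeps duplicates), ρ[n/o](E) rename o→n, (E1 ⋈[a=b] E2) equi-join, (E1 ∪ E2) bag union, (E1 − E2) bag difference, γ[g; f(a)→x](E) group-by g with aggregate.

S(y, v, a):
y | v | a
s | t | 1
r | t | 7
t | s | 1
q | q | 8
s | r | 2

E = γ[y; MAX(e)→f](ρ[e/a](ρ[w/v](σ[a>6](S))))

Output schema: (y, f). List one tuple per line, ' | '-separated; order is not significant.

Per-node cardinality:
  S → 5
  σ[a>6](S) → 2
  ρ[w/v](σ[a>6](S)) → 2
  ρ[e/a](ρ[w/v](σ[a>6](S))) → 2
  γ[y; MAX(e)→f](ρ[e/a](ρ[w/v](σ[a>6](S)))) → 2

== RESULT ==
y | f
q | 8
r | 7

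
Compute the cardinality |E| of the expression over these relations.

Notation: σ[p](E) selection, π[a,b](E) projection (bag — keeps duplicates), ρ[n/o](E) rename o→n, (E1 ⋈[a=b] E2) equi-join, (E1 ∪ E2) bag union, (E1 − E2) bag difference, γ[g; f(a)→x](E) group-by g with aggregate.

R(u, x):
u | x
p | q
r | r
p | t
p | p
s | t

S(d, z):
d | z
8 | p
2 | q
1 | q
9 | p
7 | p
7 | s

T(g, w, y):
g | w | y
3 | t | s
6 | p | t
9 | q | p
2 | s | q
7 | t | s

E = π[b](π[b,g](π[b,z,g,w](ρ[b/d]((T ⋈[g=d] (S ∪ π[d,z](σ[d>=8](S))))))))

Subexpression sizes:
  T → 5
  S → 6
  S → 6
  σ[d>=8](S) → 2
  π[d,z](σ[d>=8](S)) → 2
  (S ∪ π[d,z](σ[d>=8](S))) → 8
  (T ⋈[g=d] (S ∪ π[d,z](σ[d>=8](S)))) → 5
  ρ[b/d]((T ⋈[g=d] (S ∪ π[d,z](σ[d>=8](S))))) → 5
  π[b,z,g,w](ρ[b/d]((T ⋈[g=d] (S ∪ π[d,z](σ[d>=8](S)))))) → 5
  π[b,g](π[b,z,g,w](ρ[b/d]((T ⋈[g=d] (S ∪ π[d,z](σ[d>=8](S))))))) → 5
  π[b](π[b,g](π[b,z,g,w](ρ[b/d]((T ⋈[g=d] (S ∪ π[d,z](σ[d>=8](S)))))))) → 5

|E| = 5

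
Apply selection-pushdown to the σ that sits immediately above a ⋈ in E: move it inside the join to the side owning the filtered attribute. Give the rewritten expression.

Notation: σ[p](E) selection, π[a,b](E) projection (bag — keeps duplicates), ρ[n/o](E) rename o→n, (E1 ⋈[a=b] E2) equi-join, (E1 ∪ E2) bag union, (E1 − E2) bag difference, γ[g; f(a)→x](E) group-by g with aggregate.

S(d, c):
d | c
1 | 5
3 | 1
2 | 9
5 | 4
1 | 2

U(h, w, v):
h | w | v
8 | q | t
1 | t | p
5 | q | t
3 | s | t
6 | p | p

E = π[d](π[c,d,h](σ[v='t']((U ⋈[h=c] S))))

σ filters on v, owned by the left side.
E' = π[d](π[c,d,h]((σ[v='t'](U) ⋈[h=c] S)))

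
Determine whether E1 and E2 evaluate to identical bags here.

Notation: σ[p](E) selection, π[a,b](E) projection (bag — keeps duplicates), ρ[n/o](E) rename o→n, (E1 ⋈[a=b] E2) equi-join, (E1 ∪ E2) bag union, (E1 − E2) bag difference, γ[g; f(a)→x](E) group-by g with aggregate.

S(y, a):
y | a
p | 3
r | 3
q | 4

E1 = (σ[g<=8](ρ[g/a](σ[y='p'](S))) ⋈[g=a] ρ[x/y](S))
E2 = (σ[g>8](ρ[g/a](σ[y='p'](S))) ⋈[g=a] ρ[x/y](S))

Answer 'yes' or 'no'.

E1 per-node cardinality:
  S → 3
  σ[y='p'](S) → 1
  ρ[g/a](σ[y='p'](S)) → 1
  σ[g<=8](ρ[g/a](σ[y='p'](S))) → 1
  S → 3
  ρ[x/y](S) → 3
  (σ[g<=8](ρ[g/a](σ[y='p'](S))) ⋈[g=a] ρ[x/y](S)) → 2
E2 per-node cardinality:
  S → 3
  σ[y='p'](S) → 1
  ρ[g/a](σ[y='p'](S)) → 1
  σ[g>8](ρ[g/a](σ[y='p'](S))) → 0
  S → 3
  ρ[x/y](S) → 3
  (σ[g>8](ρ[g/a](σ[y='p'](S))) ⋈[g=a] ρ[x/y](S)) → 0

E1 result:
y | g | x | a
p | 3 | p | 3
p | 3 | r | 3
E2 result:
y | g | x | a
(0 rows)
Witness: ('p', 3, 'r', 3) appears 1× in E1 but 0× in E2.

no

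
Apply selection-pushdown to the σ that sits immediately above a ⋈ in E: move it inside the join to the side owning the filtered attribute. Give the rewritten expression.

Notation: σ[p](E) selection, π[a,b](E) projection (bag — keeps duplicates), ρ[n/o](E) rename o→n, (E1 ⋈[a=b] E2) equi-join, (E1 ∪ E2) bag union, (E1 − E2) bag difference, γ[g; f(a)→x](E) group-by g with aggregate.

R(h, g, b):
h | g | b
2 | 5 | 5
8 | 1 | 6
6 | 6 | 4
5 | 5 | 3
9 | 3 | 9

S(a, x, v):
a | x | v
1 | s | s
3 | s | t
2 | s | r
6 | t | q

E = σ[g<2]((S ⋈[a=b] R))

σ filters on g, owned by the right side.
E' = (S ⋈[a=b] σ[g<2](R))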